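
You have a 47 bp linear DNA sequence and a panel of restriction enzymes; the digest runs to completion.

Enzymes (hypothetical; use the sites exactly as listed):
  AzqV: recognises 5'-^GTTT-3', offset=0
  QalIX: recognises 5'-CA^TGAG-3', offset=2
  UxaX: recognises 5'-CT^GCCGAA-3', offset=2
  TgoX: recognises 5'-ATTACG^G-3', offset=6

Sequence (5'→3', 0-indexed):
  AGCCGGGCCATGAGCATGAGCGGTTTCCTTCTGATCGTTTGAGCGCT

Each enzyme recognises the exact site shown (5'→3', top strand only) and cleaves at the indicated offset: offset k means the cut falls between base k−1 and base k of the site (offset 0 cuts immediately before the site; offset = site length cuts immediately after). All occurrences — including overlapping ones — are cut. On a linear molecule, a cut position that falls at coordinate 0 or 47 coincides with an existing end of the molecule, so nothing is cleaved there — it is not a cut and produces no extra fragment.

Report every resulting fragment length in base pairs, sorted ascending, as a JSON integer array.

[6,6,10,11,14]

Per-enzyme occurrences:
  AzqV (GTTT, off=0): starts [22, 36] → cuts [22, 36]
  QalIX (CATGAG, off=2): starts [8, 14] → cuts [10, 16]
  UxaX (CTGCCGAA, off=2): no sites
  TgoX (ATTACGG, off=6): no sites

All cut coordinates (distinct, sorted): [10, 16, 22, 36]

Fragment lengths:
  [0,10): 10 bp
  [10,16): 6 bp
  [16,22): 6 bp
  [22,36): 14 bp
  [36,47): 11 bp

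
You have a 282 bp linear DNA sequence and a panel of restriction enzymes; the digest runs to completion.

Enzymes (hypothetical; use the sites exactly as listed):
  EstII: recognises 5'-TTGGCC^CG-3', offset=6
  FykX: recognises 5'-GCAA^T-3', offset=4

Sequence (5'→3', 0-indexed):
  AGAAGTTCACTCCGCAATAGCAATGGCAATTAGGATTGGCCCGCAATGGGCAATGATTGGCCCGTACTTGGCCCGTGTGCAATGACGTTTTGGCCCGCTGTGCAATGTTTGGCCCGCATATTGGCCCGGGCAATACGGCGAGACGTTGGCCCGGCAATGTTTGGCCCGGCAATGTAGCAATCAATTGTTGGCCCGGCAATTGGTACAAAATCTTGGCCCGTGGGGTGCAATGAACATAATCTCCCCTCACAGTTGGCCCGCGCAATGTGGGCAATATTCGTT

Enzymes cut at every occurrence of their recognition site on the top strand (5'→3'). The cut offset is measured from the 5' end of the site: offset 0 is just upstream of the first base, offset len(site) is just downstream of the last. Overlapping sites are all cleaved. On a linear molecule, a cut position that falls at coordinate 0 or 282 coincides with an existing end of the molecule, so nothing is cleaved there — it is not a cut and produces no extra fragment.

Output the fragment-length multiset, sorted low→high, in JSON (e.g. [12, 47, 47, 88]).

Per-enzyme occurrences:
  EstII (TTGGCCCG, off=6): starts [35, 56, 67, 89, 108, 120, 145, 160, 187, 212, 252] → cuts [41, 62, 73, 95, 114, 126, 151, 166, 193, 218, 258]
  FykX (GCAAT, off=4): starts [13, 19, 25, 42, 49, 78, 101, 129, 153, 168, 176, 195, 226, 261, 270] → cuts [17, 23, 29, 46, 53, 82, 105, 133, 157, 172, 180, 199, 230, 265, 274]

All cut coordinates (distinct, sorted): [17, 23, 29, 41, 46, 53, 62, 73, 82, 95, 105, 114, 126, 133, 151, 157, 166, 172, 180, 193, 199, 218, 230, 258, 265, 274]

Fragment lengths:
  [0,17): 17 bp
  [17,23): 6 bp
  [23,29): 6 bp
  [29,41): 12 bp
  [41,46): 5 bp
  [46,53): 7 bp
  [53,62): 9 bp
  [62,73): 11 bp
  [73,82): 9 bp
  [82,95): 13 bp
  [95,105): 10 bp
  [105,114): 9 bp
  [114,126): 12 bp
  [126,133): 7 bp
  [133,151): 18 bp
  [151,157): 6 bp
  [157,166): 9 bp
  [166,172): 6 bp
  [172,180): 8 bp
  [180,193): 13 bp
  [193,199): 6 bp
  [199,218): 19 bp
  [218,230): 12 bp
  [230,258): 28 bp
  [258,265): 7 bp
  [265,274): 9 bp
  [274,282): 8 bp

[5,6,6,6,6,6,7,7,7,8,8,9,9,9,9,9,10,11,12,12,12,13,13,17,18,19,28]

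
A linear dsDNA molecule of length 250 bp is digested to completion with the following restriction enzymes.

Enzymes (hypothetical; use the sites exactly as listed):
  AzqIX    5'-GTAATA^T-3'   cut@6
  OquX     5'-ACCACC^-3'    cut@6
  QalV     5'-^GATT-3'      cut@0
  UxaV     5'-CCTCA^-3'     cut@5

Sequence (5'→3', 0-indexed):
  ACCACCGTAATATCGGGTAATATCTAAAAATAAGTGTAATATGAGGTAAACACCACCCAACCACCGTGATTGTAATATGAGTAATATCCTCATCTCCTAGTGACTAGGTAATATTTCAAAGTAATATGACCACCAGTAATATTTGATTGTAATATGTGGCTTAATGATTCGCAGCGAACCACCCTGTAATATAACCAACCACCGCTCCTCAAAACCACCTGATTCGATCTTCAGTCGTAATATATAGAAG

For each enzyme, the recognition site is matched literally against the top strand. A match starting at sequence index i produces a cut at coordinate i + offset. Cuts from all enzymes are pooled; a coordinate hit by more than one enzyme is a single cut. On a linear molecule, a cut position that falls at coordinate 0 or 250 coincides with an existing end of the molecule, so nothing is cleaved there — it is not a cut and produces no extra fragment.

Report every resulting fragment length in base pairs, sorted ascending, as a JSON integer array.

Per-enzyme occurrences:
  AzqIX (GTAATAT, off=6): starts [6, 16, 35, 71, 80, 107, 120, 135, 148, 185, 236] → cuts [12, 22, 41, 77, 86, 113, 126, 141, 154, 191, 242]
  OquX (ACCACC, off=6): starts [0, 51, 59, 128, 177, 197, 213] → cuts [6, 57, 65, 134, 183, 203, 219]
  QalV (GATT, off=0): starts [67, 144, 165, 220] → cuts [67, 144, 165, 220]
  UxaV (CCTCA, off=5): starts [87, 206] → cuts [92, 211]

Pooled cuts: [6, 12, 22, 41, 57, 65, 67, 77, 86, 92, 113, 126, 134, 141, 144, 154, 165, 183, 191, 203, 211, 219, 220, 242]

Fragments:
  [0,6): 6 bp
  [6,12): 6 bp
  [12,22): 10 bp
  [22,41): 19 bp
  [41,57): 16 bp
  [57,65): 8 bp
  [65,67): 2 bp
  [67,77): 10 bp
  [77,86): 9 bp
  [86,92): 6 bp
  [92,113): 21 bp
  [113,126): 13 bp
  [126,134): 8 bp
  [134,141): 7 bp
  [141,144): 3 bp
  [144,154): 10 bp
  [154,165): 11 bp
  [165,183): 18 bp
  [183,191): 8 bp
  [191,203): 12 bp
  [203,211): 8 bp
  [211,219): 8 bp
  [219,220): 1 bp
  [220,242): 22 bp
  [242,250): 8 bp

[1,2,3,6,6,6,7,8,8,8,8,8,8,9,10,10,10,11,12,13,16,18,19,21,22]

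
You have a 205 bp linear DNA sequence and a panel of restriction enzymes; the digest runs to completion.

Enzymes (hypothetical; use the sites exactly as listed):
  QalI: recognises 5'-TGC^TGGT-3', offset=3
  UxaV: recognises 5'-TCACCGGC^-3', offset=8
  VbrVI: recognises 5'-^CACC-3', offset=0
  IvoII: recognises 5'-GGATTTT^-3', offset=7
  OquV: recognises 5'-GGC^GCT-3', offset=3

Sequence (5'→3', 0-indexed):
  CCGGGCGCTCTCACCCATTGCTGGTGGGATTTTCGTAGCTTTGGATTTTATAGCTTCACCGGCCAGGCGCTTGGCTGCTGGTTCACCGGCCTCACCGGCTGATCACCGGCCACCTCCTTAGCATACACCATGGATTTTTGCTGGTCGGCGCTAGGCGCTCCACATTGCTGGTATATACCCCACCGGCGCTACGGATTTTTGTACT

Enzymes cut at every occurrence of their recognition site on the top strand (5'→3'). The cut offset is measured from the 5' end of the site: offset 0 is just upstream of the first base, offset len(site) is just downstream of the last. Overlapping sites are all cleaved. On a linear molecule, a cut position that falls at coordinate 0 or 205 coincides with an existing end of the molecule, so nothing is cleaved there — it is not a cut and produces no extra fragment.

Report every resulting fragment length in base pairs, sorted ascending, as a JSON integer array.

Per-enzyme occurrences:
  QalI (TGCTGGT, off=3): starts [18, 75, 138, 165] → cuts [21, 78, 141, 168]
  UxaV (TCACCGGC, off=8): starts [55, 82, 91, 102] → cuts [63, 90, 99, 110]
  VbrVI (CACC, off=0): starts [11, 56, 83, 92, 103, 110, 125, 180] → cuts [11, 56, 83, 92, 103, 110, 125, 180]
  IvoII (GGATTTT, off=7): starts [26, 42, 131, 192] → cuts [33, 49, 138, 199]
  OquV (GGCGCT, off=3): starts [3, 65, 146, 153, 184] → cuts [6, 68, 149, 156, 187]

Pooled cuts: [6, 11, 21, 33, 49, 56, 63, 68, 78, 83, 90, 92, 99, 103, 110, 125, 138, 141, 149, 156, 168, 180, 187, 199]

Fragment lengths:
  [0,6): 6 bp
  [6,11): 5 bp
  [11,21): 10 bp
  [21,33): 12 bp
  [33,49): 16 bp
  [49,56): 7 bp
  [56,63): 7 bp
  [63,68): 5 bp
  [68,78): 10 bp
  [78,83): 5 bp
  [83,90): 7 bp
  [90,92): 2 bp
  [92,99): 7 bp
  [99,103): 4 bp
  [103,110): 7 bp
  [110,125): 15 bp
  [125,138): 13 bp
  [138,141): 3 bp
  [141,149): 8 bp
  [149,156): 7 bp
  [156,168): 12 bp
  [168,180): 12 bp
  [180,187): 7 bp
  [187,199): 12 bp
  [199,205): 6 bp

[2,3,4,5,5,5,6,6,7,7,7,7,7,7,7,8,10,10,12,12,12,12,13,15,16]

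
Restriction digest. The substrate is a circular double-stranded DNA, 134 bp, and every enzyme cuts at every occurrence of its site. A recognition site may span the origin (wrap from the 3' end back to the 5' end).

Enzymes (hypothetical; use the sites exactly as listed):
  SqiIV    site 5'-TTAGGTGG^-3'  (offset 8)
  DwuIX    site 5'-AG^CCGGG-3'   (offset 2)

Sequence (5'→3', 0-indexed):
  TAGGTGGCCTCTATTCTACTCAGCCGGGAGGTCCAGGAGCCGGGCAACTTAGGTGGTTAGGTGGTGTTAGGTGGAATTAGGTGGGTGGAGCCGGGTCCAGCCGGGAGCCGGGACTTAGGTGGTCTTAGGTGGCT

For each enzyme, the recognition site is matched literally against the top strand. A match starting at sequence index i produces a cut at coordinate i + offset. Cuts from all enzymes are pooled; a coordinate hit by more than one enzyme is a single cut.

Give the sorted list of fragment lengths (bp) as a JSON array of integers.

Per-enzyme occurrences:
  SqiIV TTAGGTGG/8: at [48, 56, 66, 76, 114, 124, 133] ⇒ [7, 56, 64, 74, 84, 122, 132]
  DwuIX AGCCGGG/2: at [21, 37, 88, 98, 105] ⇒ [23, 39, 90, 100, 107]

All cut coordinates (distinct, sorted): [7, 23, 39, 56, 64, 74, 84, 90, 100, 107, 122, 132]

Fragments:
  7→23: 16 bp
  23→39: 16 bp
  39→56: 17 bp
  56→64: 8 bp
  64→74: 10 bp
  74→84: 10 bp
  84→90: 6 bp
  90→100: 10 bp
  100→107: 7 bp
  107→122: 15 bp
  122→132: 10 bp
  132→7 (wrap): 134-132+7 = 9 bp

[6,7,8,9,10,10,10,10,15,16,16,17]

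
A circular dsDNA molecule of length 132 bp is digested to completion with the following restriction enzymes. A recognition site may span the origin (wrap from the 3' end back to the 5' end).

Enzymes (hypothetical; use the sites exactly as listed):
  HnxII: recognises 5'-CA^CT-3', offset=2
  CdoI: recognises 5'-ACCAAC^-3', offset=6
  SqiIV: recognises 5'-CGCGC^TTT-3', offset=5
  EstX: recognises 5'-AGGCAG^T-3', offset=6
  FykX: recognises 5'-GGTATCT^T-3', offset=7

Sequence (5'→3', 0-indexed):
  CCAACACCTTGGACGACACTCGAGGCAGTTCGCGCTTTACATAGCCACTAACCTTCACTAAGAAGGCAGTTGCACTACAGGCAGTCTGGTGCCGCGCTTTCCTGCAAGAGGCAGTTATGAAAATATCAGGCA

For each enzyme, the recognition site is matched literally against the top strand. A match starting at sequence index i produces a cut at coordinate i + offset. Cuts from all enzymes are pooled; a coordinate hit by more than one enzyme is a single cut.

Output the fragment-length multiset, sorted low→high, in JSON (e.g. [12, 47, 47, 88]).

Per-enzyme occurrences:
  HnxII CACT/2: at [16, 45, 55, 72] ⇒ [18, 47, 57, 74]
  CdoI ACCAAC/6: at [131] ⇒ [5]
  SqiIV CGCGCTTT/5: at [30, 92] ⇒ [35, 97]
  EstX AGGCAGT/6: at [22, 63, 78, 108] ⇒ [28, 69, 84, 114]
  FykX (GGTATCTT, off=7): no sites

Pooled cuts: [5, 18, 28, 35, 47, 57, 69, 74, 84, 97, 114]

Fragments:
  5→18: 13 bp
  18→28: 10 bp
  28→35: 7 bp
  35→47: 12 bp
  47→57: 10 bp
  57→69: 12 bp
  69→74: 5 bp
  74→84: 10 bp
  84→97: 13 bp
  97→114: 17 bp
  114→5 (wrap): 132-114+5 = 23 bp

[5,7,10,10,10,12,12,13,13,17,23]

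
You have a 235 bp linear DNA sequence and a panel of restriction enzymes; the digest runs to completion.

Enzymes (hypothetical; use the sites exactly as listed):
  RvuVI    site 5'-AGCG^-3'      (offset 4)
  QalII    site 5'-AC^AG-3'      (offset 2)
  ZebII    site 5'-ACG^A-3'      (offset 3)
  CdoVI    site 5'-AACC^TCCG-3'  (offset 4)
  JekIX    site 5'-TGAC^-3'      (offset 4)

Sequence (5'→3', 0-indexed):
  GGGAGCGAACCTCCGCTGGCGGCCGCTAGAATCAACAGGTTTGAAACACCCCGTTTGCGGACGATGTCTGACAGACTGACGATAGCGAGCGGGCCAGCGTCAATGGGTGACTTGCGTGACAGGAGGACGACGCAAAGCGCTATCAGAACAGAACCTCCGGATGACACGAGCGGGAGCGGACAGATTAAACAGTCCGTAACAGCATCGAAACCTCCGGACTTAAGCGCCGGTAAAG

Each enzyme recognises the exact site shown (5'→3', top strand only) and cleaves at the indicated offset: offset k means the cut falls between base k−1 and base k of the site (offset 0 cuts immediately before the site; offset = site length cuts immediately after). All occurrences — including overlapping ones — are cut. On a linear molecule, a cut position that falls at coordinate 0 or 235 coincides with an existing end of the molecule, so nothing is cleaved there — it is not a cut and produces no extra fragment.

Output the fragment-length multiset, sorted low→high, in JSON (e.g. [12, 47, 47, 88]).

Per-enzyme occurrences:
  RvuVI (AGCG, off=4): starts [3, 83, 87, 95, 135, 168, 174, 222] → cuts [7, 87, 91, 99, 139, 172, 178, 226]
  QalII (ACAG, off=2): starts [34, 70, 118, 147, 179, 188, 198] → cuts [36, 72, 120, 149, 181, 190, 200]
  ZebII (ACGA, off=3): starts [60, 78, 126, 165] → cuts [63, 81, 129, 168]
  CdoVI (AACCTCCG, off=4): starts [7, 151, 208] → cuts [11, 155, 212]
  JekIX (TGAC, off=4): starts [68, 76, 107, 116, 161] → cuts [72, 80, 111, 120, 165]

Pooled cuts: [7, 11, 36, 63, 72, 80, 81, 87, 91, 99, 111, 120, 129, 139, 149, 155, 165, 168, 172, 178, 181, 190, 200, 212, 226]

Fragments:
  [0,7): 7 bp
  [7,11): 4 bp
  [11,36): 25 bp
  [36,63): 27 bp
  [63,72): 9 bp
  [72,80): 8 bp
  [80,81): 1 bp
  [81,87): 6 bp
  [87,91): 4 bp
  [91,99): 8 bp
  [99,111): 12 bp
  [111,120): 9 bp
  [120,129): 9 bp
  [129,139): 10 bp
  [139,149): 10 bp
  [149,155): 6 bp
  [155,165): 10 bp
  [165,168): 3 bp
  [168,172): 4 bp
  [172,178): 6 bp
  [178,181): 3 bp
  [181,190): 9 bp
  [190,200): 10 bp
  [200,212): 12 bp
  [212,226): 14 bp
  [226,235): 9 bp

[1,3,3,4,4,4,6,6,6,7,8,8,9,9,9,9,9,10,10,10,10,12,12,14,25,27]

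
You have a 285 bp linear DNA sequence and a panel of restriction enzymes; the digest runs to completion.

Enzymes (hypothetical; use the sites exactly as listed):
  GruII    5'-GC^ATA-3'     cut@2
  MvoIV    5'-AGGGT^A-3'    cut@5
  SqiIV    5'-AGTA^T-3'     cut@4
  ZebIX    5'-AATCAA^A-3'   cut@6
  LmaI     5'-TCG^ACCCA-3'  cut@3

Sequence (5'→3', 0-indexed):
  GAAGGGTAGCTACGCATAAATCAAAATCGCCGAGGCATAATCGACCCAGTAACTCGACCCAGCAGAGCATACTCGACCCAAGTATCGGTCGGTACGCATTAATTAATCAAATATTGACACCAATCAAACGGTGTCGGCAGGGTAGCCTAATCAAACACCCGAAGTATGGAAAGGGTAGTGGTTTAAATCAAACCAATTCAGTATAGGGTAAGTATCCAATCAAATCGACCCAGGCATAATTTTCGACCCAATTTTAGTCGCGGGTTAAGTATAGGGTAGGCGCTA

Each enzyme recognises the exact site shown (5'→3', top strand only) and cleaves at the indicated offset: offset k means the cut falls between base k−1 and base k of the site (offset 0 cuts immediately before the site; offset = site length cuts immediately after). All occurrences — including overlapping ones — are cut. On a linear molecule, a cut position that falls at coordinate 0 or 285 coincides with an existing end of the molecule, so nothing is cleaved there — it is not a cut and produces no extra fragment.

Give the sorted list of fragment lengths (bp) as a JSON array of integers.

[4,5,6,6,7,7,7,8,8,8,9,9,9,10,10,11,12,12,12,12,13,15,16,17,26,26]

Per-enzyme occurrences:
  GruII (GCATA, off=2): starts [13, 34, 66, 233] → cuts [15, 36, 68, 235]
  MvoIV (AGGGTA, off=5): starts [2, 138, 171, 204, 272] → cuts [7, 143, 176, 209, 277]
  SqiIV (AGTAT, off=4): starts [80, 162, 199, 210, 267] → cuts [84, 166, 203, 214, 271]
  ZebIX (AATCAAA, off=6): starts [18, 104, 121, 148, 185, 217] → cuts [24, 110, 127, 154, 191, 223]
  LmaI (TCGACCCA, off=3): starts [40, 53, 72, 224, 242] → cuts [43, 56, 75, 227, 245]

All cut coordinates (distinct, sorted): [7, 15, 24, 36, 43, 56, 68, 75, 84, 110, 127, 143, 154, 166, 176, 191, 203, 209, 214, 223, 227, 235, 245, 271, 277]

Fragments:
  [0,7): 7 bp
  [7,15): 8 bp
  [15,24): 9 bp
  [24,36): 12 bp
  [36,43): 7 bp
  [43,56): 13 bp
  [56,68): 12 bp
  [68,75): 7 bp
  [75,84): 9 bp
  [84,110): 26 bp
  [110,127): 17 bp
  [127,143): 16 bp
  [143,154): 11 bp
  [154,166): 12 bp
  [166,176): 10 bp
  [176,191): 15 bp
  [191,203): 12 bp
  [203,209): 6 bp
  [209,214): 5 bp
  [214,223): 9 bp
  [223,227): 4 bp
  [227,235): 8 bp
  [235,245): 10 bp
  [245,271): 26 bp
  [271,277): 6 bp
  [277,285): 8 bp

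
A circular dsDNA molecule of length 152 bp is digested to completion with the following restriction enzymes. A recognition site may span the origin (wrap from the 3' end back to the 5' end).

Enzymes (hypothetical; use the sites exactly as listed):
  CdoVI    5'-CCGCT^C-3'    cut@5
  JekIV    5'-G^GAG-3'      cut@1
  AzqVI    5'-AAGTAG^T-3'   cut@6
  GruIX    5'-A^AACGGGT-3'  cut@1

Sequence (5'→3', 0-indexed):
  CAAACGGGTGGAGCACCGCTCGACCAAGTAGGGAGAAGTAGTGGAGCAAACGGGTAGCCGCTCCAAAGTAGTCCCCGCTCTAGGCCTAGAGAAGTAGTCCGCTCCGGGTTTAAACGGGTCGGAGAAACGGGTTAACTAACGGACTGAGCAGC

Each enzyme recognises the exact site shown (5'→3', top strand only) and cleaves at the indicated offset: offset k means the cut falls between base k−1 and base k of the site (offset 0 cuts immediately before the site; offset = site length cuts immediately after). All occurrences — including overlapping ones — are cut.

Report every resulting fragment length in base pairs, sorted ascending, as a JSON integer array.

Per-enzyme occurrences:
  CdoVI CCGCTC/5: at [15, 57, 74, 98] ⇒ [20, 62, 79, 103]
  JekIV GGAG/1: at [9, 31, 42, 120] ⇒ [10, 32, 43, 121]
  AzqVI AAGTAGT/6: at [35, 65, 91] ⇒ [41, 71, 97]
  GruIX AAACGGGT/1: at [1, 47, 111, 124] ⇒ [2, 48, 112, 125]

All cut coordinates (distinct, sorted): [2, 10, 20, 32, 41, 43, 48, 62, 71, 79, 97, 103, 112, 121, 125]

Fragment lengths:
  2→10: 8 bp
  10→20: 10 bp
  20→32: 12 bp
  32→41: 9 bp
  41→43: 2 bp
  43→48: 5 bp
  48→62: 14 bp
  62→71: 9 bp
  71→79: 8 bp
  79→97: 18 bp
  97→103: 6 bp
  103→112: 9 bp
  112→121: 9 bp
  121→125: 4 bp
  125→2 (wrap): 152-125+2 = 29 bp

[2,4,5,6,8,8,9,9,9,9,10,12,14,18,29]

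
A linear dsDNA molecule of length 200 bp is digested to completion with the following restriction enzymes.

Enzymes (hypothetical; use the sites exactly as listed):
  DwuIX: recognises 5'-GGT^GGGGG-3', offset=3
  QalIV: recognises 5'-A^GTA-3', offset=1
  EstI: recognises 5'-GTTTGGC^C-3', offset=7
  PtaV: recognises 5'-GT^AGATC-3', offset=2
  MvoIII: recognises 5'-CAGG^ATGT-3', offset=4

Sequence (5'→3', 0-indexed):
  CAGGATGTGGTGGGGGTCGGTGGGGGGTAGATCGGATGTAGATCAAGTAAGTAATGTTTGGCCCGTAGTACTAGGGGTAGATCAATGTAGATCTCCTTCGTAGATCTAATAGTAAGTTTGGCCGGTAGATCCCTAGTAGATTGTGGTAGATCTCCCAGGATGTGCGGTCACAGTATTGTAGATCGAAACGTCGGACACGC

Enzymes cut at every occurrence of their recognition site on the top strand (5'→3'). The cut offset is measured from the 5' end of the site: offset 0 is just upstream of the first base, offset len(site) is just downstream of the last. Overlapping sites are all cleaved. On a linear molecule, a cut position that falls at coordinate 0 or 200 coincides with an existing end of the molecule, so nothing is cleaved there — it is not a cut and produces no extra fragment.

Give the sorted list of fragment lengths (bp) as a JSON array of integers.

Per-enzyme occurrences:
  DwuIX GGTGGGGG/3: at [8, 18] ⇒ [11, 21]
  QalIV AGTA/1: at [45, 49, 66, 110, 134, 171] ⇒ [46, 50, 67, 111, 135, 172]
  EstI GTTTGGCC/7: at [55, 115] ⇒ [62, 122]
  PtaV GTAGATC/2: at [26, 37, 76, 86, 99, 124, 145, 177] ⇒ [28, 39, 78, 88, 101, 126, 147, 179]
  MvoIII CAGGATGT/4: at [0, 155] ⇒ [4, 159]

Pooled cuts: [4, 11, 21, 28, 39, 46, 50, 62, 67, 78, 88, 101, 111, 122, 126, 135, 147, 159, 172, 179]

Fragment lengths:
  [0,4): 4 bp
  [4,11): 7 bp
  [11,21): 10 bp
  [21,28): 7 bp
  [28,39): 11 bp
  [39,46): 7 bp
  [46,50): 4 bp
  [50,62): 12 bp
  [62,67): 5 bp
  [67,78): 11 bp
  [78,88): 10 bp
  [88,101): 13 bp
  [101,111): 10 bp
  [111,122): 11 bp
  [122,126): 4 bp
  [126,135): 9 bp
  [135,147): 12 bp
  [147,159): 12 bp
  [159,172): 13 bp
  [172,179): 7 bp
  [179,200): 21 bp

[4,4,4,5,7,7,7,7,9,10,10,10,11,11,11,12,12,12,13,13,21]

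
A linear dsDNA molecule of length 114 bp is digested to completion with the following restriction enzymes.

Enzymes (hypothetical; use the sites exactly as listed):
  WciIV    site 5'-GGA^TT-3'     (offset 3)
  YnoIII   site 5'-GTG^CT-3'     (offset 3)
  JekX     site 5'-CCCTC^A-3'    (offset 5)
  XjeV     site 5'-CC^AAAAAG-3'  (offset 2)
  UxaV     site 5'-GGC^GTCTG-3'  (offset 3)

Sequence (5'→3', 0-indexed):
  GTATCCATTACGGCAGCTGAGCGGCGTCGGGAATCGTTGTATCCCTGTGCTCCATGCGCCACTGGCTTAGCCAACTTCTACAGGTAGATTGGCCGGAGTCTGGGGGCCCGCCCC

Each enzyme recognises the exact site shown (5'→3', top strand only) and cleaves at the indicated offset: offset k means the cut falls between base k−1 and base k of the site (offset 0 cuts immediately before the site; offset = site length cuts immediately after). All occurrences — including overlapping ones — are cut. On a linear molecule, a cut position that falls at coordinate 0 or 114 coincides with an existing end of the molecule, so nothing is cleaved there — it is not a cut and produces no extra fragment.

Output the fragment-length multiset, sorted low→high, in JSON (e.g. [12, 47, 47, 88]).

Site scan:
  WciIV (GGATT, off=3): no sites
  YnoIII GTGCT/3: at [46] ⇒ [49]
  JekX (CCCTCA, off=5): no sites
  XjeV (CCAAAAAG, off=2): no sites
  UxaV (GGCGTCTG, off=3): no sites

Pooled cuts: [49]

Fragment lengths:
  [0,49): 49 bp
  [49,114): 65 bp

[49,65]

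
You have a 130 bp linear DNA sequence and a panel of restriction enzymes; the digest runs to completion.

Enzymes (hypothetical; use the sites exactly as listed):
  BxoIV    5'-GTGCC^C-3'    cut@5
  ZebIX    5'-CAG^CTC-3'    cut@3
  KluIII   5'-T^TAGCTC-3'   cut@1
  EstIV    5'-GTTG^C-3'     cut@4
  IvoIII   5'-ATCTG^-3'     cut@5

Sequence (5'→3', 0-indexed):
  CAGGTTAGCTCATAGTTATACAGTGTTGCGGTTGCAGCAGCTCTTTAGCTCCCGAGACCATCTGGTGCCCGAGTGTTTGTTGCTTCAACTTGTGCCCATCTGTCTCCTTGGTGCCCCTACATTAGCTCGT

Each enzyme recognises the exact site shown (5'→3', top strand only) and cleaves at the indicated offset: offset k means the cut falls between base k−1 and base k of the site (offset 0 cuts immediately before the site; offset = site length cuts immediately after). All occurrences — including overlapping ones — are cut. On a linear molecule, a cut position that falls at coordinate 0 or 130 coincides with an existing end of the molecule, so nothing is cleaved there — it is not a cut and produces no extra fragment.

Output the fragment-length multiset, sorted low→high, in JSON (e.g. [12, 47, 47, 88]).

Site scan:
  BxoIV (GTGCCC, off=5): starts [64, 91, 110] → cuts [69, 96, 115]
  ZebIX (CAGCTC, off=3): starts [37] → cuts [40]
  KluIII (TTAGCTC, off=1): starts [4, 44, 121] → cuts [5, 45, 122]
  EstIV (GTTGC, off=4): starts [24, 30, 78] → cuts [28, 34, 82]
  IvoIII (ATCTG, off=5): starts [59, 97] → cuts [64, 102]

All cut coordinates (distinct, sorted): [5, 28, 34, 40, 45, 64, 69, 82, 96, 102, 115, 122]

Fragment lengths:
  [0,5): 5 bp
  [5,28): 23 bp
  [28,34): 6 bp
  [34,40): 6 bp
  [40,45): 5 bp
  [45,64): 19 bp
  [64,69): 5 bp
  [69,82): 13 bp
  [82,96): 14 bp
  [96,102): 6 bp
  [102,115): 13 bp
  [115,122): 7 bp
  [122,130): 8 bp

[5,5,5,6,6,6,7,8,13,13,14,19,23]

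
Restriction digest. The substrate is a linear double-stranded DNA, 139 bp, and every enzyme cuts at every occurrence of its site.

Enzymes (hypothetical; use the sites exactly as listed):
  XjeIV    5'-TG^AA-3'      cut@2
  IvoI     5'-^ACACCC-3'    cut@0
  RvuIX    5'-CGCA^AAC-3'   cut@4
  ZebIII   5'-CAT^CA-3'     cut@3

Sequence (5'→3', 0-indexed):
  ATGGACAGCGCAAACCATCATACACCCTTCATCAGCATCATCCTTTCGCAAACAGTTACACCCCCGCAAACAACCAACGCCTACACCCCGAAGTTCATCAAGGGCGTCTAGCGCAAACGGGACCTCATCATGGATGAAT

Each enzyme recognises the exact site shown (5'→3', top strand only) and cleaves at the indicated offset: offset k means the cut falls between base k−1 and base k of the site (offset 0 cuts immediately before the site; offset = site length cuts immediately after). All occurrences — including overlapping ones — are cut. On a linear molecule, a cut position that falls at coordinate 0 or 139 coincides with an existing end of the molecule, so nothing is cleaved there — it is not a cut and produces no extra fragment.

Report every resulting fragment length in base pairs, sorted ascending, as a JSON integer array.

Site scan:
  XjeIV TGAA/2: at [134] ⇒ [136]
  IvoI ACACCC/0: at [21, 57, 82] ⇒ [21, 57, 82]
  RvuIX CGCAAAC/4: at [8, 46, 64, 111] ⇒ [12, 50, 68, 115]
  ZebIII CATCA/3: at [15, 29, 35, 95, 125] ⇒ [18, 32, 38, 98, 128]

All cut coordinates (distinct, sorted): [12, 18, 21, 32, 38, 50, 57, 68, 82, 98, 115, 128, 136]

Fragment lengths:
  [0,12): 12 bp
  [12,18): 6 bp
  [18,21): 3 bp
  [21,32): 11 bp
  [32,38): 6 bp
  [38,50): 12 bp
  [50,57): 7 bp
  [57,68): 11 bp
  [68,82): 14 bp
  [82,98): 16 bp
  [98,115): 17 bp
  [115,128): 13 bp
  [128,136): 8 bp
  [136,139): 3 bp

[3,3,6,6,7,8,11,11,12,12,13,14,16,17]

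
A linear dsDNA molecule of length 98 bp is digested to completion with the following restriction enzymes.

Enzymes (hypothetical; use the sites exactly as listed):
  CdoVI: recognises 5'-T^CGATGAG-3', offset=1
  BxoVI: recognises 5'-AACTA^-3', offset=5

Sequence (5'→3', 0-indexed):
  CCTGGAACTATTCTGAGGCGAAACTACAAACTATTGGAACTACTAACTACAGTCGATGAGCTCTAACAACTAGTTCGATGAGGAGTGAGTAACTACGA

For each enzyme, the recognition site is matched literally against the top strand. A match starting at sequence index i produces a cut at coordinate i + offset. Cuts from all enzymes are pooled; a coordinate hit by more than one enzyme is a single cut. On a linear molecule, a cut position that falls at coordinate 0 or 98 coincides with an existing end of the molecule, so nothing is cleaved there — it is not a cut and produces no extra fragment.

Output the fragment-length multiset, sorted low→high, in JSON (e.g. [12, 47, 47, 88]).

Site scan:
  CdoVI (TCGATGAG, off=1): starts [52, 74] → cuts [53, 75]
  BxoVI (AACTA, off=5): starts [5, 21, 28, 37, 44, 67, 90] → cuts [10, 26, 33, 42, 49, 72, 95]

All cut coordinates (distinct, sorted): [10, 26, 33, 42, 49, 53, 72, 75, 95]

Fragments:
  [0,10): 10 bp
  [10,26): 16 bp
  [26,33): 7 bp
  [33,42): 9 bp
  [42,49): 7 bp
  [49,53): 4 bp
  [53,72): 19 bp
  [72,75): 3 bp
  [75,95): 20 bp
  [95,98): 3 bp

[3,3,4,7,7,9,10,16,19,20]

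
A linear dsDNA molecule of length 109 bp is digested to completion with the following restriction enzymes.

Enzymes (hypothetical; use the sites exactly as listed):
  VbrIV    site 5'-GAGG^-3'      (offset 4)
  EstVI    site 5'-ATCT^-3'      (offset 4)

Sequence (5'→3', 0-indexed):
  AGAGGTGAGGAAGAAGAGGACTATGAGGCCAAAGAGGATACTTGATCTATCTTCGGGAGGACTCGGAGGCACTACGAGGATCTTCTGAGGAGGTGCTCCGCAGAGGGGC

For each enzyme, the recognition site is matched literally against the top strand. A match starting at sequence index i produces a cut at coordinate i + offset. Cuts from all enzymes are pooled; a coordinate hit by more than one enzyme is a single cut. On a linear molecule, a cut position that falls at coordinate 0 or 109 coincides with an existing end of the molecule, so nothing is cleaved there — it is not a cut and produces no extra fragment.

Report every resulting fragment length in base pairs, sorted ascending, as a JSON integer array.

[3,3,4,4,5,5,7,8,9,9,9,9,10,11,13]

Site scan:
  VbrIV (GAGG, off=4): starts [1, 6, 15, 24, 33, 56, 65, 75, 86, 89, 102] → cuts [5, 10, 19, 28, 37, 60, 69, 79, 90, 93, 106]
  EstVI (ATCT, off=4): starts [44, 48, 79] → cuts [48, 52, 83]

All cut coordinates (distinct, sorted): [5, 10, 19, 28, 37, 48, 52, 60, 69, 79, 83, 90, 93, 106]

Fragments:
  [0,5): 5 bp
  [5,10): 5 bp
  [10,19): 9 bp
  [19,28): 9 bp
  [28,37): 9 bp
  [37,48): 11 bp
  [48,52): 4 bp
  [52,60): 8 bp
  [60,69): 9 bp
  [69,79): 10 bp
  [79,83): 4 bp
  [83,90): 7 bp
  [90,93): 3 bp
  [93,106): 13 bp
  [106,109): 3 bp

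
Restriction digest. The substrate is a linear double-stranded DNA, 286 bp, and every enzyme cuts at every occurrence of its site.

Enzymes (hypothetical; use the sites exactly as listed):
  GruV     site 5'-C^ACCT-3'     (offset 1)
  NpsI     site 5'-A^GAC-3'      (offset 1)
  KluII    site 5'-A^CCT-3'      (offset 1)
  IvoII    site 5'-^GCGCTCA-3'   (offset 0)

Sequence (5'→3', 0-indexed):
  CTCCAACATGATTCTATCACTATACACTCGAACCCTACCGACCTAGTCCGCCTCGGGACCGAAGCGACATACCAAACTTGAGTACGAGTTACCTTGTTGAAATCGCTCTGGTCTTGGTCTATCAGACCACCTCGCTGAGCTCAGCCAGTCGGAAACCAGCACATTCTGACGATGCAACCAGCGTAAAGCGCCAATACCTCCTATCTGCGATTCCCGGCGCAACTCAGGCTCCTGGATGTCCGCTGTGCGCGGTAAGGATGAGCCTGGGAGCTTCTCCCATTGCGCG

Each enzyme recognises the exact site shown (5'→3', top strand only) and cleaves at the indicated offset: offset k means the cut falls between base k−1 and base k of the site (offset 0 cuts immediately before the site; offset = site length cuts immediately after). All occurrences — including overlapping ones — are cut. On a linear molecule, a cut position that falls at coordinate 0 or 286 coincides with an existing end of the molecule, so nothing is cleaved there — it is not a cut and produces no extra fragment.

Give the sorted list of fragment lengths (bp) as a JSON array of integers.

[1,4,33,41,50,67,90]

Site scan:
  GruV (CACCT, off=1): starts [127] → cuts [128]
  NpsI (AGAC, off=1): starts [123] → cuts [124]
  KluII (ACCT, off=1): starts [40, 90, 128, 195] → cuts [41, 91, 129, 196]
  IvoII (GCGCTCA, off=0): no sites

Pooled cuts: [41, 91, 124, 128, 129, 196]

Fragments:
  [0,41): 41 bp
  [41,91): 50 bp
  [91,124): 33 bp
  [124,128): 4 bp
  [128,129): 1 bp
  [129,196): 67 bp
  [196,286): 90 bp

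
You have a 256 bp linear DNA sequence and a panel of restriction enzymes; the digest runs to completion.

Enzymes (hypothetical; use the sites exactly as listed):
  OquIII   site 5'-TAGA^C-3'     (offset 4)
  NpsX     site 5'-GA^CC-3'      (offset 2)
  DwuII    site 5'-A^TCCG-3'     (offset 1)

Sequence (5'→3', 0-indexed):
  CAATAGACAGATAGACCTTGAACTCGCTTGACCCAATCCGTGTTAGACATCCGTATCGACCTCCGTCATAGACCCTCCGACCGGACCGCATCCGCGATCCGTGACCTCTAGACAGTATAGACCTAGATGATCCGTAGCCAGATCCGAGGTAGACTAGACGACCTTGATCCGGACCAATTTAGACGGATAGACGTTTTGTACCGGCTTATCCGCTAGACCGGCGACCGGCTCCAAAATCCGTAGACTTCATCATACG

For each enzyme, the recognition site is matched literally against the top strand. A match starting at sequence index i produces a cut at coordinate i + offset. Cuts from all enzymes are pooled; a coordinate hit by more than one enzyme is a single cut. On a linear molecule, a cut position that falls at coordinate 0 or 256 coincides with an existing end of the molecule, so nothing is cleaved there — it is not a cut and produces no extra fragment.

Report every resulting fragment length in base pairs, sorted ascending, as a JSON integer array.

[2,3,5,5,5,5,6,6,7,7,7,7,8,8,8,8,8,9,9,9,10,10,11,11,12,12,12,13,16,17]

Site scan:
  OquIII (TAGAC, off=4): starts [3, 11, 43, 68, 108, 117, 149, 154, 179, 187, 213, 240] → cuts [7, 15, 47, 72, 112, 121, 153, 158, 183, 191, 217, 244]
  NpsX (GACC, off=2): starts [13, 29, 57, 70, 78, 83, 102, 119, 159, 171, 215, 222] → cuts [15, 31, 59, 72, 80, 85, 104, 121, 161, 173, 217, 224]
  DwuII (ATCCG, off=1): starts [35, 48, 89, 96, 129, 141, 166, 207, 235] → cuts [36, 49, 90, 97, 130, 142, 167, 208, 236]

All cut coordinates (distinct, sorted): [7, 15, 31, 36, 47, 49, 59, 72, 80, 85, 90, 97, 104, 112, 121, 130, 142, 153, 158, 161, 167, 173, 183, 191, 208, 217, 224, 236, 244]

Fragment lengths:
  [0,7): 7 bp
  [7,15): 8 bp
  [15,31): 16 bp
  [31,36): 5 bp
  [36,47): 11 bp
  [47,49): 2 bp
  [49,59): 10 bp
  [59,72): 13 bp
  [72,80): 8 bp
  [80,85): 5 bp
  [85,90): 5 bp
  [90,97): 7 bp
  [97,104): 7 bp
  [104,112): 8 bp
  [112,121): 9 bp
  [121,130): 9 bp
  [130,142): 12 bp
  [142,153): 11 bp
  [153,158): 5 bp
  [158,161): 3 bp
  [161,167): 6 bp
  [167,173): 6 bp
  [173,183): 10 bp
  [183,191): 8 bp
  [191,208): 17 bp
  [208,217): 9 bp
  [217,224): 7 bp
  [224,236): 12 bp
  [236,244): 8 bp
  [244,256): 12 bp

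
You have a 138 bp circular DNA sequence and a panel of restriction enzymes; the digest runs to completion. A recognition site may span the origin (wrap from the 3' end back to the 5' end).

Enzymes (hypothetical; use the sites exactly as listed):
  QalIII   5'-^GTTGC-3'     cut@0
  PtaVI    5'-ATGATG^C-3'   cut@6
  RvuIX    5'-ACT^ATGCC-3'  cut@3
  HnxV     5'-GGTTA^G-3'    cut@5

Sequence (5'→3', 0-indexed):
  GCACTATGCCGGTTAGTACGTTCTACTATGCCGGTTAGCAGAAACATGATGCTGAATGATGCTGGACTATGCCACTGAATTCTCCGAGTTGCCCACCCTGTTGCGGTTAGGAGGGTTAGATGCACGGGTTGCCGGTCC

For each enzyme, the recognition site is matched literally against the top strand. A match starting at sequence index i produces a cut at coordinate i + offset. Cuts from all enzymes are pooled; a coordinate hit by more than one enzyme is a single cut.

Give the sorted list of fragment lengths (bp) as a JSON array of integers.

Per-enzyme occurrences:
  QalIII (GTTGC, off=0): starts [87, 99, 127] → cuts [87, 99, 127]
  PtaVI (ATGATGC, off=6): starts [45, 55] → cuts [51, 61]
  RvuIX (ACTATGCC, off=3): starts [2, 24, 65] → cuts [5, 27, 68]
  HnxV (GGTTAG, off=5): starts [10, 32, 104, 113] → cuts [15, 37, 109, 118]

Pooled cuts: [5, 15, 27, 37, 51, 61, 68, 87, 99, 109, 118, 127]

Fragment lengths:
  5→15: 10 bp
  15→27: 12 bp
  27→37: 10 bp
  37→51: 14 bp
  51→61: 10 bp
  61→68: 7 bp
  68→87: 19 bp
  87→99: 12 bp
  99→109: 10 bp
  109→118: 9 bp
  118→127: 9 bp
  127→5 (wrap): 138-127+5 = 16 bp

[7,9,9,10,10,10,10,12,12,14,16,19]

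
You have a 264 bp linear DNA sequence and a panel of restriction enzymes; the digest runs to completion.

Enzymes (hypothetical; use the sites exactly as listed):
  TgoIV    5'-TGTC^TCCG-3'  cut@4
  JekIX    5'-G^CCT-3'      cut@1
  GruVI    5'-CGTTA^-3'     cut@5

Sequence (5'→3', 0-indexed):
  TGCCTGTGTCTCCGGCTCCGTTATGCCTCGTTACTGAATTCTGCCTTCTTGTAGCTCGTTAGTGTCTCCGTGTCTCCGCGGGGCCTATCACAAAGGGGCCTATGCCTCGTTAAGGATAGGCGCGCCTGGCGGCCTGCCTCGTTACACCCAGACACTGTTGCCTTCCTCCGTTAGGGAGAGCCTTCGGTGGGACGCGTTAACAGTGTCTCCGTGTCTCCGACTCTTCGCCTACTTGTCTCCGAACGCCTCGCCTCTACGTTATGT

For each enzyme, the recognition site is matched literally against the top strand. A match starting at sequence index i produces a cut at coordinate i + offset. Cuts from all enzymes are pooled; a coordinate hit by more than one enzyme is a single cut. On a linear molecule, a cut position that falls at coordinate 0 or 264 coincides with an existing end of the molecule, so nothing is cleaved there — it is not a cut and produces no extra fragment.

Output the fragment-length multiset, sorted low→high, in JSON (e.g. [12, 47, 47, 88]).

[2,2,3,4,5,5,6,7,8,8,8,8,8,8,8,8,8,9,10,10,11,12,12,13,13,15,16,18,19]

Site scan:
  TgoIV (TGTCTCCG, off=4): starts [6, 62, 70, 203, 211, 233] → cuts [10, 66, 74, 207, 215, 237]
  JekIX (GCCT, off=1): starts [1, 24, 42, 82, 97, 103, 123, 131, 135, 159, 179, 226, 244, 249] → cuts [2, 25, 43, 83, 98, 104, 124, 132, 136, 160, 180, 227, 245, 250]
  GruVI (CGTTA, off=5): starts [18, 28, 56, 107, 139, 168, 194, 256] → cuts [23, 33, 61, 112, 144, 173, 199, 261]

Pooled cuts: [2, 10, 23, 25, 33, 43, 61, 66, 74, 83, 98, 104, 112, 124, 132, 136, 144, 160, 173, 180, 199, 207, 215, 227, 237, 245, 250, 261]

Fragment lengths:
  [0,2): 2 bp
  [2,10): 8 bp
  [10,23): 13 bp
  [23,25): 2 bp
  [25,33): 8 bp
  [33,43): 10 bp
  [43,61): 18 bp
  [61,66): 5 bp
  [66,74): 8 bp
  [74,83): 9 bp
  [83,98): 15 bp
  [98,104): 6 bp
  [104,112): 8 bp
  [112,124): 12 bp
  [124,132): 8 bp
  [132,136): 4 bp
  [136,144): 8 bp
  [144,160): 16 bp
  [160,173): 13 bp
  [173,180): 7 bp
  [180,199): 19 bp
  [199,207): 8 bp
  [207,215): 8 bp
  [215,227): 12 bp
  [227,237): 10 bp
  [237,245): 8 bp
  [245,250): 5 bp
  [250,261): 11 bp
  [261,264): 3 bp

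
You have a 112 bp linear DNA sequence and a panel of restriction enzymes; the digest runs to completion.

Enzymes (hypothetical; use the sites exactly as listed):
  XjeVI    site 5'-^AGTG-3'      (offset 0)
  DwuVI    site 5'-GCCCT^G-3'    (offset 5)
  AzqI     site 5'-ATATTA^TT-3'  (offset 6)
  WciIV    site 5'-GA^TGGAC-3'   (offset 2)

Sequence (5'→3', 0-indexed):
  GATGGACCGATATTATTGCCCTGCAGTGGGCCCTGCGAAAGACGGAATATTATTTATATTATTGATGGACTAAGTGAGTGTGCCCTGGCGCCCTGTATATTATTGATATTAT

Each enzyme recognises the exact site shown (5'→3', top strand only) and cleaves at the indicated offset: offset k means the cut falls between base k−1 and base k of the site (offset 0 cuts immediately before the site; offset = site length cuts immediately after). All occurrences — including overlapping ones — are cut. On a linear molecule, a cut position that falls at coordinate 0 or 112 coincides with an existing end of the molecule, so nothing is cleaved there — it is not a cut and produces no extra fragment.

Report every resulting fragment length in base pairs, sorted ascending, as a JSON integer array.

Site scan:
  XjeVI AGTG/0: at [24, 72, 76] ⇒ [24, 72, 76]
  DwuVI GCCCTG/5: at [17, 29, 81, 89] ⇒ [22, 34, 86, 94]
  AzqI ATATTATT/6: at [9, 46, 55, 96] ⇒ [15, 52, 61, 102]
  WciIV GATGGAC/2: at [0, 63] ⇒ [2, 65]

All cut coordinates (distinct, sorted): [2, 15, 22, 24, 34, 52, 61, 65, 72, 76, 86, 94, 102]

Fragments:
  [0,2): 2 bp
  [2,15): 13 bp
  [15,22): 7 bp
  [22,24): 2 bp
  [24,34): 10 bp
  [34,52): 18 bp
  [52,61): 9 bp
  [61,65): 4 bp
  [65,72): 7 bp
  [72,76): 4 bp
  [76,86): 10 bp
  [86,94): 8 bp
  [94,102): 8 bp
  [102,112): 10 bp

[2,2,4,4,7,7,8,8,9,10,10,10,13,18]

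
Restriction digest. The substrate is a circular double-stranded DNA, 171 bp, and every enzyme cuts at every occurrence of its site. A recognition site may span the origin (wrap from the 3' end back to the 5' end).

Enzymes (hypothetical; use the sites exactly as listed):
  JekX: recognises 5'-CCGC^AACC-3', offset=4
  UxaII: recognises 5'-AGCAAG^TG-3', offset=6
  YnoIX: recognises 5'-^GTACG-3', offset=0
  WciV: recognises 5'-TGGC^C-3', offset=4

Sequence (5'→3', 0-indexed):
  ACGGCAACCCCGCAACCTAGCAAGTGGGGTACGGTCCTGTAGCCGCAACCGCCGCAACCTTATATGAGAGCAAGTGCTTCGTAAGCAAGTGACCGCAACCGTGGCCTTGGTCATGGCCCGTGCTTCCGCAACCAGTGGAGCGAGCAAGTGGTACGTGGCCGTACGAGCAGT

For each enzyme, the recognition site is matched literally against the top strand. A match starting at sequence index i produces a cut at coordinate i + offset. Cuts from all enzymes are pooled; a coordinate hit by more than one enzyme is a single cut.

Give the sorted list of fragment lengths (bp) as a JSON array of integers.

[1,2,4,7,9,9,9,9,11,12,12,15,15,18,19,19]

Scan for sites:
  JekX (CCGCAACC, off=4): starts [9, 42, 51, 92, 125] → cuts [13, 46, 55, 96, 129]
  UxaII (AGCAAGTG, off=6): starts [18, 68, 83, 142] → cuts [24, 74, 89, 148]
  YnoIX (GTACG, off=0): starts [28, 150, 160, 169] → cuts [28, 150, 160, 169]
  WciV (TGGCC, off=4): starts [101, 113, 155] → cuts [105, 117, 159]

All cut coordinates (distinct, sorted): [13, 24, 28, 46, 55, 74, 89, 96, 105, 117, 129, 148, 150, 159, 160, 169]

Fragment lengths:
  13→24: 11 bp
  24→28: 4 bp
  28→46: 18 bp
  46→55: 9 bp
  55→74: 19 bp
  74→89: 15 bp
  89→96: 7 bp
  96→105: 9 bp
  105→117: 12 bp
  117→129: 12 bp
  129→148: 19 bp
  148→150: 2 bp
  150→159: 9 bp
  159→160: 1 bp
  160→169: 9 bp
  169→13 (wrap): 171-169+13 = 15 bp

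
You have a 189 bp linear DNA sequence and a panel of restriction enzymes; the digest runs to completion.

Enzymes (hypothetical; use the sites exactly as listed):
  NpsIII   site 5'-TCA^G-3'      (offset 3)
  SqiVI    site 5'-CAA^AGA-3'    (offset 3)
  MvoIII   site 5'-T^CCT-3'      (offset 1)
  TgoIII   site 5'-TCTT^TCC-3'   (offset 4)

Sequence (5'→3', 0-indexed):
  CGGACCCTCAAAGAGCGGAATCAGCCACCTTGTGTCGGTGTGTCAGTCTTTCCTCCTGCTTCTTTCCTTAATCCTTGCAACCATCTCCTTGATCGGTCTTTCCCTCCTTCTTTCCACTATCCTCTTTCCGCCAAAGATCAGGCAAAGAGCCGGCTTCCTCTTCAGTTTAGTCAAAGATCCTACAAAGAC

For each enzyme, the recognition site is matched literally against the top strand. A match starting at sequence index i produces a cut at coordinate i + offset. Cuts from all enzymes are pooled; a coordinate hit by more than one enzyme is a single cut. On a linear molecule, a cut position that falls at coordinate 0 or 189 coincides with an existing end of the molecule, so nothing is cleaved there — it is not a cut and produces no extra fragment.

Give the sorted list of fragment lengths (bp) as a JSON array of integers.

Site scan:
  NpsIII (TCAG, off=3): starts [20, 42, 137, 161] → cuts [23, 45, 140, 164]
  SqiVI (CAAAGA, off=3): starts [8, 131, 142, 171, 182] → cuts [11, 134, 145, 174, 185]
  MvoIII (TCCT, off=1): starts [50, 53, 64, 71, 85, 104, 119, 155, 177] → cuts [51, 54, 65, 72, 86, 105, 120, 156, 178]
  TgoIII (TCTTTCC, off=4): starts [46, 60, 96, 108, 122] → cuts [50, 64, 100, 112, 126]

All cut coordinates (distinct, sorted): [11, 23, 45, 50, 51, 54, 64, 65, 72, 86, 100, 105, 112, 120, 126, 134, 140, 145, 156, 164, 174, 178, 185]

Fragment lengths:
  [0,11): 11 bp
  [11,23): 12 bp
  [23,45): 22 bp
  [45,50): 5 bp
  [50,51): 1 bp
  [51,54): 3 bp
  [54,64): 10 bp
  [64,65): 1 bp
  [65,72): 7 bp
  [72,86): 14 bp
  [86,100): 14 bp
  [100,105): 5 bp
  [105,112): 7 bp
  [112,120): 8 bp
  [120,126): 6 bp
  [126,134): 8 bp
  [134,140): 6 bp
  [140,145): 5 bp
  [145,156): 11 bp
  [156,164): 8 bp
  [164,174): 10 bp
  [174,178): 4 bp
  [178,185): 7 bp
  [185,189): 4 bp

[1,1,3,4,4,5,5,5,6,6,7,7,7,8,8,8,10,10,11,11,12,14,14,22]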